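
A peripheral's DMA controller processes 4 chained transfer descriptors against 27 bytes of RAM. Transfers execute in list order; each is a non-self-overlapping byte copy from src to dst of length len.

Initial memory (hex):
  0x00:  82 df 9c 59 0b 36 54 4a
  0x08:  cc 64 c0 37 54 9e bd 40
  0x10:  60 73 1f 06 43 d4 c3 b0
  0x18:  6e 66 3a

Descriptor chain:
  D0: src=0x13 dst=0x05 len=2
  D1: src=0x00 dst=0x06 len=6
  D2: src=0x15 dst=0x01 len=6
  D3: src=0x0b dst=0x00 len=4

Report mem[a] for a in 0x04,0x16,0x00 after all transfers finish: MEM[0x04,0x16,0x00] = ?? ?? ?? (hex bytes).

D0: mem[0x05..0x06] <- [06 43]
D1: mem[0x06..0x0b] <- [82 df 9c 59 0b 06]
D2: mem[0x01..0x06] <- [d4 c3 b0 6e 66 3a]
D3: mem[0x00..0x03] <- [06 54 9e bd]
query mem[0x04]=0x6e, mem[0x16]=0xc3, mem[0x00]=0x06

MEM[0x04,0x16,0x00] = 6e c3 06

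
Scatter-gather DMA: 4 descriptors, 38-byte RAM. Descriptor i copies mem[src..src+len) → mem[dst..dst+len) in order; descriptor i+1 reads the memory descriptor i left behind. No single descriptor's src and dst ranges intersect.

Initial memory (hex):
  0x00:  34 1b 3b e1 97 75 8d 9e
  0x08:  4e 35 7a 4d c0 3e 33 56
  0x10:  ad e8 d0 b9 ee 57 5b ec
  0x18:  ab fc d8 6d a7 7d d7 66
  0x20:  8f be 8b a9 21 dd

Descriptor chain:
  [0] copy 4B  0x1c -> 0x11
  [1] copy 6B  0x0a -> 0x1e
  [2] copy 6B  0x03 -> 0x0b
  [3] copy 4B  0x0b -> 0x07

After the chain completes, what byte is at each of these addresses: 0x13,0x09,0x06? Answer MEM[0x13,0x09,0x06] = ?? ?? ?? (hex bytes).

MEM[0x13,0x09,0x06] = d7 75 8d

[0] 0x1c->0x11 len=4 : a7 7d d7 66
[1] 0x0a->0x1e len=6 : 7a 4d c0 3e 33 56
[2] 0x03->0x0b len=6 : e1 97 75 8d 9e 4e
[3] 0x0b->0x07 len=4 : e1 97 75 8d
query mem[0x13]=0xd7, mem[0x09]=0x75, mem[0x06]=0x8d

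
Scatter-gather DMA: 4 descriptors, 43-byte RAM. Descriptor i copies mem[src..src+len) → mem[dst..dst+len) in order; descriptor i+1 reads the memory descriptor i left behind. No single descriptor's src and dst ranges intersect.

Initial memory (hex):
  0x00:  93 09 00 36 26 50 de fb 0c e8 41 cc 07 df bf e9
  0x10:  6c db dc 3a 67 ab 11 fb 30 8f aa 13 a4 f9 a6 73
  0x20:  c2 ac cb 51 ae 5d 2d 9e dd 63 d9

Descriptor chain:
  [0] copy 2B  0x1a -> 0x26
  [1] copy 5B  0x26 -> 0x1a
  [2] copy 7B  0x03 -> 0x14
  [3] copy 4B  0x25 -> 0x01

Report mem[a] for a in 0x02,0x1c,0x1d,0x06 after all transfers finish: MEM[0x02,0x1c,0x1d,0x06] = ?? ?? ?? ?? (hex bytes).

#0 dst[0x26+2] := {0xaa,0x13}
#1 dst[0x1a+5] := {0xaa,0x13,0xdd,0x63,0xd9}
#2 dst[0x14+7] := {0x36,0x26,0x50,0xde,0xfb,0x0c,0xe8}
#3 dst[0x01+4] := {0x5d,0xaa,0x13,0xdd}
query mem[0x02]=0xaa, mem[0x1c]=0xdd, mem[0x1d]=0x63, mem[0x06]=0xde

MEM[0x02,0x1c,0x1d,0x06] = aa dd 63 de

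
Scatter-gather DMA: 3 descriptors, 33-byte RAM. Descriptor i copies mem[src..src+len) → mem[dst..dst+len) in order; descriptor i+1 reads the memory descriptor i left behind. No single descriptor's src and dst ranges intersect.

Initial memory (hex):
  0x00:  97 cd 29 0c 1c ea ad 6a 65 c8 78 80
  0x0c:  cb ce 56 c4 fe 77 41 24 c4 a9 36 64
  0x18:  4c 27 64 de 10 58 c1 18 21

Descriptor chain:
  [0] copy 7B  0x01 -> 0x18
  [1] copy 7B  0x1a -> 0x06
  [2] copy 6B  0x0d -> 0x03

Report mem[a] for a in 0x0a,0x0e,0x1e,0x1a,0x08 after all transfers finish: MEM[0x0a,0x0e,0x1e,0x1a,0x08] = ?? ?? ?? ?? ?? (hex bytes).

MEM[0x0a,0x0e,0x1e,0x1a,0x08] = 6a 56 6a 0c 41

#0 dst[0x18+7] := {0xcd,0x29,0x0c,0x1c,0xea,0xad,0x6a}
#1 dst[0x06+7] := {0x0c,0x1c,0xea,0xad,0x6a,0x18,0x21}
#2 dst[0x03+6] := {0xce,0x56,0xc4,0xfe,0x77,0x41}
query mem[0x0a]=0x6a, mem[0x0e]=0x56, mem[0x1e]=0x6a, mem[0x1a]=0x0c, mem[0x08]=0x41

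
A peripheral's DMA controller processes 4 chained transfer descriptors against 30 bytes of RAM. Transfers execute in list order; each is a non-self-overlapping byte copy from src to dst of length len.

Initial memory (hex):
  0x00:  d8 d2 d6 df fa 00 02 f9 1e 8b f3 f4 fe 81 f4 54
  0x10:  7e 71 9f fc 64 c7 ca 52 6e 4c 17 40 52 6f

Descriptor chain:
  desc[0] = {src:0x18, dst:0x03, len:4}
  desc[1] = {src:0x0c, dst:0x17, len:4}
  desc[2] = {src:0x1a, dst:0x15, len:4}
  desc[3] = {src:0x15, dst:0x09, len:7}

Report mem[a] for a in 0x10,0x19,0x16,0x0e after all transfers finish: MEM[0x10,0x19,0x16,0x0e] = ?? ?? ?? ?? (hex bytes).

MEM[0x10,0x19,0x16,0x0e] = 7e f4 40 54

D0: mem[0x03..0x06] <- [6e 4c 17 40]
D1: mem[0x17..0x1a] <- [fe 81 f4 54]
D2: mem[0x15..0x18] <- [54 40 52 6f]
D3: mem[0x09..0x0f] <- [54 40 52 6f f4 54 40]
query mem[0x10]=0x7e, mem[0x19]=0xf4, mem[0x16]=0x40, mem[0x0e]=0x54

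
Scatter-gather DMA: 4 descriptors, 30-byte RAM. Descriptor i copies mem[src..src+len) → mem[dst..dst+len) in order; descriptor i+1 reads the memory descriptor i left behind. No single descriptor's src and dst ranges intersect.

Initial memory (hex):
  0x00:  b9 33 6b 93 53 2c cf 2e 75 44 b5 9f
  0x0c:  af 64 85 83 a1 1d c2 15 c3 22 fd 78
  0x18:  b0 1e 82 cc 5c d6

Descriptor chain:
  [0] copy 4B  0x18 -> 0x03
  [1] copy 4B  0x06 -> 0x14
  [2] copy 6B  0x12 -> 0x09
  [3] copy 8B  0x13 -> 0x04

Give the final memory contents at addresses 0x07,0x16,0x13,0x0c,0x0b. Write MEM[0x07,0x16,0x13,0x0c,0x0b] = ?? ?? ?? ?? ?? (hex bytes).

MEM[0x07,0x16,0x13,0x0c,0x0b] = 75 75 15 2e 82

  after D0: wrote 4B at 0x03 = b01e82cc
  after D1: wrote 4B at 0x14 = cc2e7544
  after D2: wrote 6B at 0x09 = c215cc2e7544
  after D3: wrote 8B at 0x04 = 15cc2e7544b01e82
query mem[0x07]=0x75, mem[0x16]=0x75, mem[0x13]=0x15, mem[0x0c]=0x2e, mem[0x0b]=0x82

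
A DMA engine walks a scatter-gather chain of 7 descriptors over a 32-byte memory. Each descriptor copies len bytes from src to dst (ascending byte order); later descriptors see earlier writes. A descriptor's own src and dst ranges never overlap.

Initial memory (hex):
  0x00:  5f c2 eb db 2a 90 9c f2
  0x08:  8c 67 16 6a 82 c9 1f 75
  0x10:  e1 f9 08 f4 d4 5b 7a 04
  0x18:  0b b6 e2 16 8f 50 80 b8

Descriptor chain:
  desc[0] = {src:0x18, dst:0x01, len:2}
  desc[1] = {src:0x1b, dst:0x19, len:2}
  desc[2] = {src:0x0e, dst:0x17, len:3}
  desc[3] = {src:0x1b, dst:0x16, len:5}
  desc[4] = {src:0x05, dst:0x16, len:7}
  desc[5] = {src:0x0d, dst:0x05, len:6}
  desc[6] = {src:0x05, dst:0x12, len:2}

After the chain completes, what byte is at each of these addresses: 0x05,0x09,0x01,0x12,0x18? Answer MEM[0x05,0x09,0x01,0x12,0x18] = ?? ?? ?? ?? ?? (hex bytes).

[0] 0x18->0x01 len=2 : 0b b6
[1] 0x1b->0x19 len=2 : 16 8f
[2] 0x0e->0x17 len=3 : 1f 75 e1
[3] 0x1b->0x16 len=5 : 16 8f 50 80 b8
[4] 0x05->0x16 len=7 : 90 9c f2 8c 67 16 6a
[5] 0x0d->0x05 len=6 : c9 1f 75 e1 f9 08
[6] 0x05->0x12 len=2 : c9 1f
query mem[0x05]=0xc9, mem[0x09]=0xf9, mem[0x01]=0x0b, mem[0x12]=0xc9, mem[0x18]=0xf2

MEM[0x05,0x09,0x01,0x12,0x18] = c9 f9 0b c9 f2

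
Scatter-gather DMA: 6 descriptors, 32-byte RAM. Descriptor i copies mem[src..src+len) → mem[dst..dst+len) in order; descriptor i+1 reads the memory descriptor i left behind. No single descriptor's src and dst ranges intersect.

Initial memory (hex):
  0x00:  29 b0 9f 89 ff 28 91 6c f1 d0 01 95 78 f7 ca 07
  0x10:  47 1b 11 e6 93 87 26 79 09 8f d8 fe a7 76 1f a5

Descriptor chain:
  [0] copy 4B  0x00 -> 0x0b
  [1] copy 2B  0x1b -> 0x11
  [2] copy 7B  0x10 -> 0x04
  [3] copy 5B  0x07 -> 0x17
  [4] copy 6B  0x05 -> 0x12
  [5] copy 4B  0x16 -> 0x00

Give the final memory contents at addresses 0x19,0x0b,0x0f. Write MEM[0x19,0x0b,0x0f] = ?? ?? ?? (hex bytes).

  after D0: wrote 4B at 0x0b = 29b09f89
  after D1: wrote 2B at 0x11 = fea7
  after D2: wrote 7B at 0x04 = 47fea7e6938726
  after D3: wrote 5B at 0x17 = e693872629
  after D4: wrote 6B at 0x12 = fea7e6938726
  after D5: wrote 4B at 0x00 = 87269387
query mem[0x19]=0x87, mem[0x0b]=0x29, mem[0x0f]=0x07

MEM[0x19,0x0b,0x0f] = 87 29 07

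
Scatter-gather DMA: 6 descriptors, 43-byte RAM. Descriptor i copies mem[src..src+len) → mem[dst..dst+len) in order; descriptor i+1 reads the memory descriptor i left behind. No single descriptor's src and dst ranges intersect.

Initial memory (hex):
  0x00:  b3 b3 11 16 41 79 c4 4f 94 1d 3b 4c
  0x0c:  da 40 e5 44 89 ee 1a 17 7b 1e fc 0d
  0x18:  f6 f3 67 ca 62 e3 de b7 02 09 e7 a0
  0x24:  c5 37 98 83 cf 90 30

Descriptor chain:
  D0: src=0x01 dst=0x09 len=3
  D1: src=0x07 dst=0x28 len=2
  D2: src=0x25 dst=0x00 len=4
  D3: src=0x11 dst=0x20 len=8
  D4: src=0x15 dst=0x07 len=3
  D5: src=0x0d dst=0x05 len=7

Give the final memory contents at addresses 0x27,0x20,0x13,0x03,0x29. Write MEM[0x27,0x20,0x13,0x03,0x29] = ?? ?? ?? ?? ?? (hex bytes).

MEM[0x27,0x20,0x13,0x03,0x29] = f6 ee 17 4f 94

#0 dst[0x09+3] := {0xb3,0x11,0x16}
#1 dst[0x28+2] := {0x4f,0x94}
#2 dst[0x00+4] := {0x37,0x98,0x83,0x4f}
#3 dst[0x20+8] := {0xee,0x1a,0x17,0x7b,0x1e,0xfc,0x0d,0xf6}
#4 dst[0x07+3] := {0x1e,0xfc,0x0d}
#5 dst[0x05+7] := {0x40,0xe5,0x44,0x89,0xee,0x1a,0x17}
query mem[0x27]=0xf6, mem[0x20]=0xee, mem[0x13]=0x17, mem[0x03]=0x4f, mem[0x29]=0x94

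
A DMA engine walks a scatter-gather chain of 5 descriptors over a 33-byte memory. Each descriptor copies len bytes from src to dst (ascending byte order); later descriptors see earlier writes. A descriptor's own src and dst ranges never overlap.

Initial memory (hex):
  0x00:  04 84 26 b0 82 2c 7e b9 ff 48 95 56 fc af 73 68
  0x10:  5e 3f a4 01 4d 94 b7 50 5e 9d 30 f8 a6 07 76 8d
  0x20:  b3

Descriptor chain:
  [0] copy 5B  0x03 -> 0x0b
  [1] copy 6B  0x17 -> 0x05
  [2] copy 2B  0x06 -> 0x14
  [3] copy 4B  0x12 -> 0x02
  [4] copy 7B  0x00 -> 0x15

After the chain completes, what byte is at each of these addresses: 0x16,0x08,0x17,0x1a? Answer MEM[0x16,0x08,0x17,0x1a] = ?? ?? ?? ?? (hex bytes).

MEM[0x16,0x08,0x17,0x1a] = 84 30 a4 9d

[0] 0x03->0x0b len=5 : b0 82 2c 7e b9
[1] 0x17->0x05 len=6 : 50 5e 9d 30 f8 a6
[2] 0x06->0x14 len=2 : 5e 9d
[3] 0x12->0x02 len=4 : a4 01 5e 9d
[4] 0x00->0x15 len=7 : 04 84 a4 01 5e 9d 5e
query mem[0x16]=0x84, mem[0x08]=0x30, mem[0x17]=0xa4, mem[0x1a]=0x9d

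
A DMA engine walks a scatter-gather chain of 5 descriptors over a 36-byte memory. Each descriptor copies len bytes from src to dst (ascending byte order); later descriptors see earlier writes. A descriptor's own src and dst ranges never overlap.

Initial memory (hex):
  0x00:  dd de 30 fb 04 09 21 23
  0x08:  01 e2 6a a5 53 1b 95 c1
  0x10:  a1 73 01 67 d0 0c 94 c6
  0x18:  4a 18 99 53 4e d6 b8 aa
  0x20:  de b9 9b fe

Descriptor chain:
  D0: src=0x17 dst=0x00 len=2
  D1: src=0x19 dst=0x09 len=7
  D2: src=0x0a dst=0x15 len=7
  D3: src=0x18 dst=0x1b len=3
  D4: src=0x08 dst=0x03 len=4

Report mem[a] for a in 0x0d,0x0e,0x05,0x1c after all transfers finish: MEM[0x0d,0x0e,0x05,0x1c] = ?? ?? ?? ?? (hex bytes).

D0: mem[0x00..0x01] <- [c6 4a]
D1: mem[0x09..0x0f] <- [18 99 53 4e d6 b8 aa]
D2: mem[0x15..0x1b] <- [99 53 4e d6 b8 aa a1]
D3: mem[0x1b..0x1d] <- [d6 b8 aa]
D4: mem[0x03..0x06] <- [01 18 99 53]
query mem[0x0d]=0xd6, mem[0x0e]=0xb8, mem[0x05]=0x99, mem[0x1c]=0xb8

MEM[0x0d,0x0e,0x05,0x1c] = d6 b8 99 b8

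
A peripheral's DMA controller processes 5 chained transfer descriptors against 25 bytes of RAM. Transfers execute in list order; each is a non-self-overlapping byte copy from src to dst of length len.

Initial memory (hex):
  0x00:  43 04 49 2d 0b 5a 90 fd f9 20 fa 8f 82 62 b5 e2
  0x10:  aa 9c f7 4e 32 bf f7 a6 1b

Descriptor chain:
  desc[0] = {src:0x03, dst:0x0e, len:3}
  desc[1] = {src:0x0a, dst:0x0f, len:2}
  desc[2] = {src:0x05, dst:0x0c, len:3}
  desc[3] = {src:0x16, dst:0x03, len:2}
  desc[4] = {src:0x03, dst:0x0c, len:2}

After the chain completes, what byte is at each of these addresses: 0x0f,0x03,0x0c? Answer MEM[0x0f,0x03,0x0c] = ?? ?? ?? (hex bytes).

  after D0: wrote 3B at 0x0e = 2d0b5a
  after D1: wrote 2B at 0x0f = fa8f
  after D2: wrote 3B at 0x0c = 5a90fd
  after D3: wrote 2B at 0x03 = f7a6
  after D4: wrote 2B at 0x0c = f7a6
query mem[0x0f]=0xfa, mem[0x03]=0xf7, mem[0x0c]=0xf7

MEM[0x0f,0x03,0x0c] = fa f7 f7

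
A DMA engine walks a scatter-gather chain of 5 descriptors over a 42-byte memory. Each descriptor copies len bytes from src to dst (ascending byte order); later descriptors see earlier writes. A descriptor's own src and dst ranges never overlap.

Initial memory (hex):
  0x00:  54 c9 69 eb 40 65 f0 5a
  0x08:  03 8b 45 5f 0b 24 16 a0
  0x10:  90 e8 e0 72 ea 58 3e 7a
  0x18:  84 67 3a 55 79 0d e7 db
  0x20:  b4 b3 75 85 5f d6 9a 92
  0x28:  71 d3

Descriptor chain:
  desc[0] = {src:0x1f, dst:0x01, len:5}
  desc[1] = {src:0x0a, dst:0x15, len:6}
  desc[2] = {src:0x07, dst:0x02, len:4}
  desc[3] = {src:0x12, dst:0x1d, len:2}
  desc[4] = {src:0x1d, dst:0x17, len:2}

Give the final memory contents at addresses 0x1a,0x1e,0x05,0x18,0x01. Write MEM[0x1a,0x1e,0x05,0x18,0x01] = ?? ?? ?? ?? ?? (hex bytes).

D0: mem[0x01..0x05] <- [db b4 b3 75 85]
D1: mem[0x15..0x1a] <- [45 5f 0b 24 16 a0]
D2: mem[0x02..0x05] <- [5a 03 8b 45]
D3: mem[0x1d..0x1e] <- [e0 72]
D4: mem[0x17..0x18] <- [e0 72]
query mem[0x1a]=0xa0, mem[0x1e]=0x72, mem[0x05]=0x45, mem[0x18]=0x72, mem[0x01]=0xdb

MEM[0x1a,0x1e,0x05,0x18,0x01] = a0 72 45 72 db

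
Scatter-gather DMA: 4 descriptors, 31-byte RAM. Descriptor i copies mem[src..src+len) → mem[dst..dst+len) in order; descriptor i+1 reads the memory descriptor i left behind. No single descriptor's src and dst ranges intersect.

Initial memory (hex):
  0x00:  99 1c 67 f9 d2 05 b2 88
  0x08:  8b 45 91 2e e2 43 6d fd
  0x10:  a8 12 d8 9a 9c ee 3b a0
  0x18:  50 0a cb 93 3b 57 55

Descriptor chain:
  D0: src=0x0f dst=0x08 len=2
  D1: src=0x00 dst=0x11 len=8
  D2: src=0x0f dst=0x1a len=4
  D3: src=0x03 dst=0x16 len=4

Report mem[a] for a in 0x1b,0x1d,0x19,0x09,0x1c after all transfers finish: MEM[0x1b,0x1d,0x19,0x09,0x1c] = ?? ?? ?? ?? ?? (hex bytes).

D0: mem[0x08..0x09] <- [fd a8]
D1: mem[0x11..0x18] <- [99 1c 67 f9 d2 05 b2 88]
D2: mem[0x1a..0x1d] <- [fd a8 99 1c]
D3: mem[0x16..0x19] <- [f9 d2 05 b2]
query mem[0x1b]=0xa8, mem[0x1d]=0x1c, mem[0x19]=0xb2, mem[0x09]=0xa8, mem[0x1c]=0x99

MEM[0x1b,0x1d,0x19,0x09,0x1c] = a8 1c b2 a8 99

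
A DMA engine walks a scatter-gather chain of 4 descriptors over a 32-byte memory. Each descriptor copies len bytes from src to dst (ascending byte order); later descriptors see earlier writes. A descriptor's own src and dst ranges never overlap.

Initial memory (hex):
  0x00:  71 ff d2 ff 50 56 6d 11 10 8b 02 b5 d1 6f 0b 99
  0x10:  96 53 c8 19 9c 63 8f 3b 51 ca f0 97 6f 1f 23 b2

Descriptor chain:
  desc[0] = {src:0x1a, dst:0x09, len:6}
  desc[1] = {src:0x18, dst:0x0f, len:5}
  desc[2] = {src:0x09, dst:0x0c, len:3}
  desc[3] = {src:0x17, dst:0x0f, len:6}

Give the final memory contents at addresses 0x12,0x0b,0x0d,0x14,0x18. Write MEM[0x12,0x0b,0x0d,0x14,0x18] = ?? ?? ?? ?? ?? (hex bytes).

D0: mem[0x09..0x0e] <- [f0 97 6f 1f 23 b2]
D1: mem[0x0f..0x13] <- [51 ca f0 97 6f]
D2: mem[0x0c..0x0e] <- [f0 97 6f]
D3: mem[0x0f..0x14] <- [3b 51 ca f0 97 6f]
query mem[0x12]=0xf0, mem[0x0b]=0x6f, mem[0x0d]=0x97, mem[0x14]=0x6f, mem[0x18]=0x51

MEM[0x12,0x0b,0x0d,0x14,0x18] = f0 6f 97 6f 51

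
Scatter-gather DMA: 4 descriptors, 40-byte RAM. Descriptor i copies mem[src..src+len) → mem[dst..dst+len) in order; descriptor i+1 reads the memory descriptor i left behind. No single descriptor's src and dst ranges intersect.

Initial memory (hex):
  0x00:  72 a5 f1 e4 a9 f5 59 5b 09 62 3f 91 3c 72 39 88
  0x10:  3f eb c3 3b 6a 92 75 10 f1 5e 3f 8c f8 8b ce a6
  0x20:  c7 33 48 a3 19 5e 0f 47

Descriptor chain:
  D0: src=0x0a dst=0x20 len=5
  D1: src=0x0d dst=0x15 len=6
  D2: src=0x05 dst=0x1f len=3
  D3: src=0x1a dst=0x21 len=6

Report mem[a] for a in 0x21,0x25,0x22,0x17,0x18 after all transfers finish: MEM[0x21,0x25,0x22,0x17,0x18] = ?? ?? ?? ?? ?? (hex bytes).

  after D0: wrote 5B at 0x20 = 3f913c7239
  after D1: wrote 6B at 0x15 = 7239883febc3
  after D2: wrote 3B at 0x1f = f5595b
  after D3: wrote 6B at 0x21 = c38cf88bcef5
query mem[0x21]=0xc3, mem[0x25]=0xce, mem[0x22]=0x8c, mem[0x17]=0x88, mem[0x18]=0x3f

MEM[0x21,0x25,0x22,0x17,0x18] = c3 ce 8c 88 3f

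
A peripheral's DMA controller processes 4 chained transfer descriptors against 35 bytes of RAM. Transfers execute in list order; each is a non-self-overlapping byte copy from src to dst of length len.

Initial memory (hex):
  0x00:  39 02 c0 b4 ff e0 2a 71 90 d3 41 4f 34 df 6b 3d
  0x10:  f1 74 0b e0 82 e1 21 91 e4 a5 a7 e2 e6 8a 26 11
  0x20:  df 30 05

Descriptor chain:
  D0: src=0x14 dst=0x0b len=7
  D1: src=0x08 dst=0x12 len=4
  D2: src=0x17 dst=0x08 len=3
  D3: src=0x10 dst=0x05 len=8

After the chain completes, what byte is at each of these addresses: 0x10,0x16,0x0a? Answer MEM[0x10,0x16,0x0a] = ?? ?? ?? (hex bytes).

MEM[0x10,0x16,0x0a] = a5 21 82

[0] 0x14->0x0b len=7 : 82 e1 21 91 e4 a5 a7
[1] 0x08->0x12 len=4 : 90 d3 41 82
[2] 0x17->0x08 len=3 : 91 e4 a5
[3] 0x10->0x05 len=8 : a5 a7 90 d3 41 82 21 91
query mem[0x10]=0xa5, mem[0x16]=0x21, mem[0x0a]=0x82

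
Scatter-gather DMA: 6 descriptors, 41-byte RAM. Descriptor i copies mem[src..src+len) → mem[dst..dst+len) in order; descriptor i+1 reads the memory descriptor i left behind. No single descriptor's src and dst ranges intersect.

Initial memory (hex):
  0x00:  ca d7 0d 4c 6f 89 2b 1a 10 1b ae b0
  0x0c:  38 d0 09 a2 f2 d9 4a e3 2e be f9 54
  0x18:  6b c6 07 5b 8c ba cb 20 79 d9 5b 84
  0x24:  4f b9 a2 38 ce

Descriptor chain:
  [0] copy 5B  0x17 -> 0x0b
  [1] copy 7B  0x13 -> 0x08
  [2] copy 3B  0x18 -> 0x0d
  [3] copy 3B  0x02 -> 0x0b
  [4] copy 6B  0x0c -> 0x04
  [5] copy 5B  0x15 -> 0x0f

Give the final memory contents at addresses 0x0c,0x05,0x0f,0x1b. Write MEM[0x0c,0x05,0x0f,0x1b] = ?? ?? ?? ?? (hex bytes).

[0] 0x17->0x0b len=5 : 54 6b c6 07 5b
[1] 0x13->0x08 len=7 : e3 2e be f9 54 6b c6
[2] 0x18->0x0d len=3 : 6b c6 07
[3] 0x02->0x0b len=3 : 0d 4c 6f
[4] 0x0c->0x04 len=6 : 4c 6f c6 07 f2 d9
[5] 0x15->0x0f len=5 : be f9 54 6b c6
query mem[0x0c]=0x4c, mem[0x05]=0x6f, mem[0x0f]=0xbe, mem[0x1b]=0x5b

MEM[0x0c,0x05,0x0f,0x1b] = 4c 6f be 5b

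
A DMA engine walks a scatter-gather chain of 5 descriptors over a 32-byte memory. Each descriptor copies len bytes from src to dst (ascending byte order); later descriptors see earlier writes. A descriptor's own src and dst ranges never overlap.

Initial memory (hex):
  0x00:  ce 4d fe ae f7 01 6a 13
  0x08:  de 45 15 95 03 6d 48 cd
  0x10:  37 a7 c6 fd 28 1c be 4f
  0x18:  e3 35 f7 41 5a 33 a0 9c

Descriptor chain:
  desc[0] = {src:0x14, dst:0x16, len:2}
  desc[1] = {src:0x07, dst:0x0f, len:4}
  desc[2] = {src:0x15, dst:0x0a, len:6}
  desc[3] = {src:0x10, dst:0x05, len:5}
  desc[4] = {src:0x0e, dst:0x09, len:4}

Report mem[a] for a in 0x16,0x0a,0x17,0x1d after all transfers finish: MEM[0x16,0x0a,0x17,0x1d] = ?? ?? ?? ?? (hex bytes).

  after D0: wrote 2B at 0x16 = 281c
  after D1: wrote 4B at 0x0f = 13de4515
  after D2: wrote 6B at 0x0a = 1c281ce335f7
  after D3: wrote 5B at 0x05 = de4515fd28
  after D4: wrote 4B at 0x09 = 35f7de45
query mem[0x16]=0x28, mem[0x0a]=0xf7, mem[0x17]=0x1c, mem[0x1d]=0x33

MEM[0x16,0x0a,0x17,0x1d] = 28 f7 1c 33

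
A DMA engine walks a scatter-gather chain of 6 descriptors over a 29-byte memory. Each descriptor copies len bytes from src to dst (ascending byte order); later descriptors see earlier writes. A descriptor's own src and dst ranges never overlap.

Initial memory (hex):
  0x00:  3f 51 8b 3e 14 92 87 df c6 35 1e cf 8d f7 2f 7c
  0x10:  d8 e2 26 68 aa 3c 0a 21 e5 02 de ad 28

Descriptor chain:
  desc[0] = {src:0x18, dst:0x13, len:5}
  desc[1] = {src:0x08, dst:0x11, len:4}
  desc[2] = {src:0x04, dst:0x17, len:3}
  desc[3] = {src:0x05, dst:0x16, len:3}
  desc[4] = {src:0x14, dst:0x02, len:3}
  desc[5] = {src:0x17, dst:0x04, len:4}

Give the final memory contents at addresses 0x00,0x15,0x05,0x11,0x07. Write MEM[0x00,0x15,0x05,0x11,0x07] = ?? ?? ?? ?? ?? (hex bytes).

MEM[0x00,0x15,0x05,0x11,0x07] = 3f de df c6 de

#0 dst[0x13+5] := {0xe5,0x02,0xde,0xad,0x28}
#1 dst[0x11+4] := {0xc6,0x35,0x1e,0xcf}
#2 dst[0x17+3] := {0x14,0x92,0x87}
#3 dst[0x16+3] := {0x92,0x87,0xdf}
#4 dst[0x02+3] := {0xcf,0xde,0x92}
#5 dst[0x04+4] := {0x87,0xdf,0x87,0xde}
query mem[0x00]=0x3f, mem[0x15]=0xde, mem[0x05]=0xdf, mem[0x11]=0xc6, mem[0x07]=0xde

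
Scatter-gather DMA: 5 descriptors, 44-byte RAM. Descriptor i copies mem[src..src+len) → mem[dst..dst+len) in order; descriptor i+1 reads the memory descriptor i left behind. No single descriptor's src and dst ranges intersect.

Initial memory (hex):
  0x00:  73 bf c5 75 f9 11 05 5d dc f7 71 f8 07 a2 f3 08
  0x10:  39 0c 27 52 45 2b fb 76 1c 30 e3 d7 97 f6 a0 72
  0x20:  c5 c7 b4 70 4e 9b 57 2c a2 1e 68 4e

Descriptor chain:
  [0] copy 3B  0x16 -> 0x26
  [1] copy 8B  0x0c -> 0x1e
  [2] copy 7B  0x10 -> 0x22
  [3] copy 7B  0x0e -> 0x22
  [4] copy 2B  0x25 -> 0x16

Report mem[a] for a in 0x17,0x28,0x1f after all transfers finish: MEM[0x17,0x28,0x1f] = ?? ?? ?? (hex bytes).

  after D0: wrote 3B at 0x26 = fb761c
  after D1: wrote 8B at 0x1e = 07a2f308390c2752
  after D2: wrote 7B at 0x22 = 390c2752452bfb
  after D3: wrote 7B at 0x22 = f308390c275245
  after D4: wrote 2B at 0x16 = 0c27
query mem[0x17]=0x27, mem[0x28]=0x45, mem[0x1f]=0xa2

MEM[0x17,0x28,0x1f] = 27 45 a2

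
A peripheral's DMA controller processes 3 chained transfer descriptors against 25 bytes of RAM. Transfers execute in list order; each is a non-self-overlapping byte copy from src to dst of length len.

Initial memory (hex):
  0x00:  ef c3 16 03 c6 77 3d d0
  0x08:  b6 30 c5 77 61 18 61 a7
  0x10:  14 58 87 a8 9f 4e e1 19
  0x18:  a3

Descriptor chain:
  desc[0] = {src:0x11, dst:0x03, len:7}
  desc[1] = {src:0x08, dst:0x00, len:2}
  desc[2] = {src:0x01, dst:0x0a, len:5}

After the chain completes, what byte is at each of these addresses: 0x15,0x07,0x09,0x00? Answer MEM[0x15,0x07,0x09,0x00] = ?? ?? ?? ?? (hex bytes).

MEM[0x15,0x07,0x09,0x00] = 4e 4e 19 e1

[0] 0x11->0x03 len=7 : 58 87 a8 9f 4e e1 19
[1] 0x08->0x00 len=2 : e1 19
[2] 0x01->0x0a len=5 : 19 16 58 87 a8
query mem[0x15]=0x4e, mem[0x07]=0x4e, mem[0x09]=0x19, mem[0x00]=0xe1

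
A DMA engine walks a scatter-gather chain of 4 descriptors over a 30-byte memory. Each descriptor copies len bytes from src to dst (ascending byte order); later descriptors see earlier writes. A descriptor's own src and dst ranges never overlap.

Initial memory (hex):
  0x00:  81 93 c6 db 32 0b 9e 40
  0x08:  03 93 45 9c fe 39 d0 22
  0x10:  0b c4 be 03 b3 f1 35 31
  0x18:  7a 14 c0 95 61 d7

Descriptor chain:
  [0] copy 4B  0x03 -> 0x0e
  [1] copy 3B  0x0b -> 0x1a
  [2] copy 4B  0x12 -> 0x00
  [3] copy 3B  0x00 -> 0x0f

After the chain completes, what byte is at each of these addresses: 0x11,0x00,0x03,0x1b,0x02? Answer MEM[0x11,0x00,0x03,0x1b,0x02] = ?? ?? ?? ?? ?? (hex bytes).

MEM[0x11,0x00,0x03,0x1b,0x02] = b3 be f1 fe b3

[0] 0x03->0x0e len=4 : db 32 0b 9e
[1] 0x0b->0x1a len=3 : 9c fe 39
[2] 0x12->0x00 len=4 : be 03 b3 f1
[3] 0x00->0x0f len=3 : be 03 b3
query mem[0x11]=0xb3, mem[0x00]=0xbe, mem[0x03]=0xf1, mem[0x1b]=0xfe, mem[0x02]=0xb3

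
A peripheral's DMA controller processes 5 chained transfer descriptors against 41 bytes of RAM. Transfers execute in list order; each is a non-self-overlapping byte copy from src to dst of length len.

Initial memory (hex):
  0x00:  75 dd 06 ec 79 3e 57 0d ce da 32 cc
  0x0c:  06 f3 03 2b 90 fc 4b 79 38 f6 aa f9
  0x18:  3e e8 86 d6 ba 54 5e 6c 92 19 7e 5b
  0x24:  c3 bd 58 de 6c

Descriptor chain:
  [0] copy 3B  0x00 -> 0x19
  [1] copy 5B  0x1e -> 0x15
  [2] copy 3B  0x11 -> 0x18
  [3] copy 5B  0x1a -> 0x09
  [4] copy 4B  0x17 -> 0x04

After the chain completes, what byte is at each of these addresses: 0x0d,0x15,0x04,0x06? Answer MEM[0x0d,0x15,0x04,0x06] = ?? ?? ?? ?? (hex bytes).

  after D0: wrote 3B at 0x19 = 75dd06
  after D1: wrote 5B at 0x15 = 5e6c92197e
  after D2: wrote 3B at 0x18 = fc4b79
  after D3: wrote 5B at 0x09 = 7906ba545e
  after D4: wrote 4B at 0x04 = 92fc4b79
query mem[0x0d]=0x5e, mem[0x15]=0x5e, mem[0x04]=0x92, mem[0x06]=0x4b

MEM[0x0d,0x15,0x04,0x06] = 5e 5e 92 4b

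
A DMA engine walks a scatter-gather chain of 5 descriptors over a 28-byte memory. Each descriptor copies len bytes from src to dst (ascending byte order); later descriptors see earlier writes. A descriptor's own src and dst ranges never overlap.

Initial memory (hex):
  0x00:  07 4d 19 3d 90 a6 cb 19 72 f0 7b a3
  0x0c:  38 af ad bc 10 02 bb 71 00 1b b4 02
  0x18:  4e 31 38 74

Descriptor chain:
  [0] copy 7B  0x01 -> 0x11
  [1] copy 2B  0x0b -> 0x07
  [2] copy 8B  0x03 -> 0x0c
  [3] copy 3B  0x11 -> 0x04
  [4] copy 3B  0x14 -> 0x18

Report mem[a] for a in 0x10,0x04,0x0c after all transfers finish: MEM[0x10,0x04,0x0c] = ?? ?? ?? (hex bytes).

D0: mem[0x11..0x17] <- [4d 19 3d 90 a6 cb 19]
D1: mem[0x07..0x08] <- [a3 38]
D2: mem[0x0c..0x13] <- [3d 90 a6 cb a3 38 f0 7b]
D3: mem[0x04..0x06] <- [38 f0 7b]
D4: mem[0x18..0x1a] <- [90 a6 cb]
query mem[0x10]=0xa3, mem[0x04]=0x38, mem[0x0c]=0x3d

MEM[0x10,0x04,0x0c] = a3 38 3d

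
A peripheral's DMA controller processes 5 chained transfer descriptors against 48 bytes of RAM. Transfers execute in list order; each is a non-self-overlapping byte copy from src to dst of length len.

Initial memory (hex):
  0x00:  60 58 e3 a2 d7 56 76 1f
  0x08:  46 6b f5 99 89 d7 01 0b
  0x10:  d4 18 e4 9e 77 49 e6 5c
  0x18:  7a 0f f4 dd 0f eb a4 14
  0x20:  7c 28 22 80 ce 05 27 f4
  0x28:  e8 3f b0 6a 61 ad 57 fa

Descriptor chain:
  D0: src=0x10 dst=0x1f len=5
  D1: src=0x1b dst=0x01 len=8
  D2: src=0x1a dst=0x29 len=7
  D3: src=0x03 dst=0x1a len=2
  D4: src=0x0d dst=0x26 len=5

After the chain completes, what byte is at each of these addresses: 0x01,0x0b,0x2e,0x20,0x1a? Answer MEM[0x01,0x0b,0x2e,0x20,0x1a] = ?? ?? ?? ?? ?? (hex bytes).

MEM[0x01,0x0b,0x2e,0x20,0x1a] = dd 99 d4 18 eb

D0: mem[0x1f..0x23] <- [d4 18 e4 9e 77]
D1: mem[0x01..0x08] <- [dd 0f eb a4 d4 18 e4 9e]
D2: mem[0x29..0x2f] <- [f4 dd 0f eb a4 d4 18]
D3: mem[0x1a..0x1b] <- [eb a4]
D4: mem[0x26..0x2a] <- [d7 01 0b d4 18]
query mem[0x01]=0xdd, mem[0x0b]=0x99, mem[0x2e]=0xd4, mem[0x20]=0x18, mem[0x1a]=0xeb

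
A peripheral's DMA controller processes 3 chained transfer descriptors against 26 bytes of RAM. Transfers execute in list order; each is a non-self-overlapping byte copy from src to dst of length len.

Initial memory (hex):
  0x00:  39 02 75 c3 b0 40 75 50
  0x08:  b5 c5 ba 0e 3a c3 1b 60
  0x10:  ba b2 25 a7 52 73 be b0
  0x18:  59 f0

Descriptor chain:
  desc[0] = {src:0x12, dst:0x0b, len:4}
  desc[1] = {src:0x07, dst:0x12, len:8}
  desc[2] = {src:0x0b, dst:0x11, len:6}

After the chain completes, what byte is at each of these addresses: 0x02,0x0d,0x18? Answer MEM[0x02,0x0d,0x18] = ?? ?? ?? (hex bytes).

D0: mem[0x0b..0x0e] <- [25 a7 52 73]
D1: mem[0x12..0x19] <- [50 b5 c5 ba 25 a7 52 73]
D2: mem[0x11..0x16] <- [25 a7 52 73 60 ba]
query mem[0x02]=0x75, mem[0x0d]=0x52, mem[0x18]=0x52

MEM[0x02,0x0d,0x18] = 75 52 52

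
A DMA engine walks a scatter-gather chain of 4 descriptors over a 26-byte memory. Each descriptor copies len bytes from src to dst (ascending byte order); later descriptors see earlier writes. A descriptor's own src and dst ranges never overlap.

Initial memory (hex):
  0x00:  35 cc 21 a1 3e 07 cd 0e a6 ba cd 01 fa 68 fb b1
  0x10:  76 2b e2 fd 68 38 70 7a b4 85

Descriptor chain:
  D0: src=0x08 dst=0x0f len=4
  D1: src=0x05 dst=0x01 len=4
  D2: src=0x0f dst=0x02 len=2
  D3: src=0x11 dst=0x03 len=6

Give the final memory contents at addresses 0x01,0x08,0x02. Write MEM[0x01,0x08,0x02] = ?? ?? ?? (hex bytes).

  after D0: wrote 4B at 0x0f = a6bacd01
  after D1: wrote 4B at 0x01 = 07cd0ea6
  after D2: wrote 2B at 0x02 = a6ba
  after D3: wrote 6B at 0x03 = cd01fd683870
query mem[0x01]=0x07, mem[0x08]=0x70, mem[0x02]=0xa6

MEM[0x01,0x08,0x02] = 07 70 a6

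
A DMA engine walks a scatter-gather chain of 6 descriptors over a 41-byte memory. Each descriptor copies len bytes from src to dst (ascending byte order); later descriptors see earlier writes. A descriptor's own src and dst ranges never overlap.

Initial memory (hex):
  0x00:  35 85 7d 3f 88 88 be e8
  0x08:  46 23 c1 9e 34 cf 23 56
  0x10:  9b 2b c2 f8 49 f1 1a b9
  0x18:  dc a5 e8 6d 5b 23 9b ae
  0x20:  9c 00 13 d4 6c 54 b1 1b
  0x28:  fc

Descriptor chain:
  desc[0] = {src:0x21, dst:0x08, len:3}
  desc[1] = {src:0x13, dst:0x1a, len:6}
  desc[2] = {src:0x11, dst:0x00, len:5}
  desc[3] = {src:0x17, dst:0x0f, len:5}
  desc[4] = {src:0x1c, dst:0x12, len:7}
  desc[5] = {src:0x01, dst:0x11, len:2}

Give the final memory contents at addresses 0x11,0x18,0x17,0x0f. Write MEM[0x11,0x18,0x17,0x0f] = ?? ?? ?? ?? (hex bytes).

#0 dst[0x08+3] := {0x00,0x13,0xd4}
#1 dst[0x1a+6] := {0xf8,0x49,0xf1,0x1a,0xb9,0xdc}
#2 dst[0x00+5] := {0x2b,0xc2,0xf8,0x49,0xf1}
#3 dst[0x0f+5] := {0xb9,0xdc,0xa5,0xf8,0x49}
#4 dst[0x12+7] := {0xf1,0x1a,0xb9,0xdc,0x9c,0x00,0x13}
#5 dst[0x11+2] := {0xc2,0xf8}
query mem[0x11]=0xc2, mem[0x18]=0x13, mem[0x17]=0x00, mem[0x0f]=0xb9

MEM[0x11,0x18,0x17,0x0f] = c2 13 00 b9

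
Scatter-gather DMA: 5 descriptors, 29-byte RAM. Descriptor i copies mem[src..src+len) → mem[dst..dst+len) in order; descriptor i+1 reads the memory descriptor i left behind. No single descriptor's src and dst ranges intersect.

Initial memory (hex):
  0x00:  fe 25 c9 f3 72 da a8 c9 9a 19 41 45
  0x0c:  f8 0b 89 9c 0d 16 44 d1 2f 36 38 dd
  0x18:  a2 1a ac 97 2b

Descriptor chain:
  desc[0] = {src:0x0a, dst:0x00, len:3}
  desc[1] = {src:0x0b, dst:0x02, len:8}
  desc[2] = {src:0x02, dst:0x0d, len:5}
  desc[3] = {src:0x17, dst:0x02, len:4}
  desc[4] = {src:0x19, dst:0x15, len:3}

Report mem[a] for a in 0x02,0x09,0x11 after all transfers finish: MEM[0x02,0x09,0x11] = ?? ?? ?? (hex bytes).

  after D0: wrote 3B at 0x00 = 4145f8
  after D1: wrote 8B at 0x02 = 45f80b899c0d1644
  after D2: wrote 5B at 0x0d = 45f80b899c
  after D3: wrote 4B at 0x02 = dda21aac
  after D4: wrote 3B at 0x15 = 1aac97
query mem[0x02]=0xdd, mem[0x09]=0x44, mem[0x11]=0x9c

MEM[0x02,0x09,0x11] = dd 44 9c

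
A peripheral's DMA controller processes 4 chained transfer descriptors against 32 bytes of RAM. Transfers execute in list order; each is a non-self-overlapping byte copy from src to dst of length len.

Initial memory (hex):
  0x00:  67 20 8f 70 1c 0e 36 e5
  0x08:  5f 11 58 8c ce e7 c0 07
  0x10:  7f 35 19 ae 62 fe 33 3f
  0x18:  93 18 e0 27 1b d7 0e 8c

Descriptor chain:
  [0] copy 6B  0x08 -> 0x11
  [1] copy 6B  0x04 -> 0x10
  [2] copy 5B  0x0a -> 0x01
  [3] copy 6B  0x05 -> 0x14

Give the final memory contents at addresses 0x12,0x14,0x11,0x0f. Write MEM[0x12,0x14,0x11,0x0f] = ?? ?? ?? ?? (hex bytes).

MEM[0x12,0x14,0x11,0x0f] = 36 c0 0e 07

#0 dst[0x11+6] := {0x5f,0x11,0x58,0x8c,0xce,0xe7}
#1 dst[0x10+6] := {0x1c,0x0e,0x36,0xe5,0x5f,0x11}
#2 dst[0x01+5] := {0x58,0x8c,0xce,0xe7,0xc0}
#3 dst[0x14+6] := {0xc0,0x36,0xe5,0x5f,0x11,0x58}
query mem[0x12]=0x36, mem[0x14]=0xc0, mem[0x11]=0x0e, mem[0x0f]=0x07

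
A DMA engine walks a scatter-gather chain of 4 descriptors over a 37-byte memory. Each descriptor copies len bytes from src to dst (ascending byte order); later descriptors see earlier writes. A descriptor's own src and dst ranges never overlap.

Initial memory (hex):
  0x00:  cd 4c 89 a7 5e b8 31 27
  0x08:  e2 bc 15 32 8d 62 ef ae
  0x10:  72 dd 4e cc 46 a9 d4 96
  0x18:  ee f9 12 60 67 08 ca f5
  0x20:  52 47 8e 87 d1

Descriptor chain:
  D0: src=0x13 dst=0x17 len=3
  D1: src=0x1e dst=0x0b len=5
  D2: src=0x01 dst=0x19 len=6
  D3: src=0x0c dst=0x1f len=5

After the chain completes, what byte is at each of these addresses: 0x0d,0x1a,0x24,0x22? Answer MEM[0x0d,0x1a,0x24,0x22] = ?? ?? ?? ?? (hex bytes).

MEM[0x0d,0x1a,0x24,0x22] = 52 89 d1 8e

[0] 0x13->0x17 len=3 : cc 46 a9
[1] 0x1e->0x0b len=5 : ca f5 52 47 8e
[2] 0x01->0x19 len=6 : 4c 89 a7 5e b8 31
[3] 0x0c->0x1f len=5 : f5 52 47 8e 72
query mem[0x0d]=0x52, mem[0x1a]=0x89, mem[0x24]=0xd1, mem[0x22]=0x8e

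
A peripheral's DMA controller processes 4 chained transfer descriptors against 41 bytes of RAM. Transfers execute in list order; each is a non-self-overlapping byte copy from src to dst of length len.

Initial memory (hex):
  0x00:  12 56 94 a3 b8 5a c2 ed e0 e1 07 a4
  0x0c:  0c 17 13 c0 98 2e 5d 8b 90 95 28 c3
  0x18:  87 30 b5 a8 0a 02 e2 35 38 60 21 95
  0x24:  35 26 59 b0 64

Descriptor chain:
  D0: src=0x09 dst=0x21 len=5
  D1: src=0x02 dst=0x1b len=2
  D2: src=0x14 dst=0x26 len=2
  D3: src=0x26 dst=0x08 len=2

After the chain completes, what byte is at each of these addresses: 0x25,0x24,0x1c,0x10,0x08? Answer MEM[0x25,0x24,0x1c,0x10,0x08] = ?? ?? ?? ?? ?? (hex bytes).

MEM[0x25,0x24,0x1c,0x10,0x08] = 17 0c a3 98 90

  after D0: wrote 5B at 0x21 = e107a40c17
  after D1: wrote 2B at 0x1b = 94a3
  after D2: wrote 2B at 0x26 = 9095
  after D3: wrote 2B at 0x08 = 9095
query mem[0x25]=0x17, mem[0x24]=0x0c, mem[0x1c]=0xa3, mem[0x10]=0x98, mem[0x08]=0x90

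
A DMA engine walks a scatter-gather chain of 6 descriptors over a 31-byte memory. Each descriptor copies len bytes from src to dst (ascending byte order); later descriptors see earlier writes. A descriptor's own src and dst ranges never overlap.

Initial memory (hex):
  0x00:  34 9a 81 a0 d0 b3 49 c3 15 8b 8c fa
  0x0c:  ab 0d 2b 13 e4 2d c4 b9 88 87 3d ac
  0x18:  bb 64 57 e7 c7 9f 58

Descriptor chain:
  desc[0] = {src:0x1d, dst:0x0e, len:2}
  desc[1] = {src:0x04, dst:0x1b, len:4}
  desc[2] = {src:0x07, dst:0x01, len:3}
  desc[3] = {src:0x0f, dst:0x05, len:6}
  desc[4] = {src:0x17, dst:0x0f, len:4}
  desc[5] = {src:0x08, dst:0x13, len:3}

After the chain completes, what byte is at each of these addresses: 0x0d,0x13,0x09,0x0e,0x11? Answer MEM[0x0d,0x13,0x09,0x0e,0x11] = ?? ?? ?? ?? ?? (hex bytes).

MEM[0x0d,0x13,0x09,0x0e,0x11] = 0d c4 b9 9f 64

[0] 0x1d->0x0e len=2 : 9f 58
[1] 0x04->0x1b len=4 : d0 b3 49 c3
[2] 0x07->0x01 len=3 : c3 15 8b
[3] 0x0f->0x05 len=6 : 58 e4 2d c4 b9 88
[4] 0x17->0x0f len=4 : ac bb 64 57
[5] 0x08->0x13 len=3 : c4 b9 88
query mem[0x0d]=0x0d, mem[0x13]=0xc4, mem[0x09]=0xb9, mem[0x0e]=0x9f, mem[0x11]=0x64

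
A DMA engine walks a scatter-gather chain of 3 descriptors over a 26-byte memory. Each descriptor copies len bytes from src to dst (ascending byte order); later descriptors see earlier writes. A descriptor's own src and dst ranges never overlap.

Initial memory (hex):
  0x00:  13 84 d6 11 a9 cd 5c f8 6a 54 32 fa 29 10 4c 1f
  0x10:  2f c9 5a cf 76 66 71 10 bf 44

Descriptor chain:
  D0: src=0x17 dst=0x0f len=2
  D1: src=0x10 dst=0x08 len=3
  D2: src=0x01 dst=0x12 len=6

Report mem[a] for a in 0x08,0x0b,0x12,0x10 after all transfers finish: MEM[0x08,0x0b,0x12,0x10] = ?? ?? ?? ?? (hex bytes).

[0] 0x17->0x0f len=2 : 10 bf
[1] 0x10->0x08 len=3 : bf c9 5a
[2] 0x01->0x12 len=6 : 84 d6 11 a9 cd 5c
query mem[0x08]=0xbf, mem[0x0b]=0xfa, mem[0x12]=0x84, mem[0x10]=0xbf

MEM[0x08,0x0b,0x12,0x10] = bf fa 84 bf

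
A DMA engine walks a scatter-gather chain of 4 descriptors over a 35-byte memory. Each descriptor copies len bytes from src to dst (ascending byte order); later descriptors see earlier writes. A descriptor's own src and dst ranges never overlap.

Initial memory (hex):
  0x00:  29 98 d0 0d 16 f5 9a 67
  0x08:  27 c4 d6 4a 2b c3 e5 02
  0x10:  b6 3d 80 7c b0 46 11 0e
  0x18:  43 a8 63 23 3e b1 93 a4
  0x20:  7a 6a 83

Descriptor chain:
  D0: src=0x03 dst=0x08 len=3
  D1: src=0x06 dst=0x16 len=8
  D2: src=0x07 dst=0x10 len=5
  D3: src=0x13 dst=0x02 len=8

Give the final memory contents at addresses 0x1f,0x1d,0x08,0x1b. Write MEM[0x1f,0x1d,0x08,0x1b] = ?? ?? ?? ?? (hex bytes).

MEM[0x1f,0x1d,0x08,0x1b] = a4 c3 16 4a

  after D0: wrote 3B at 0x08 = 0d16f5
  after D1: wrote 8B at 0x16 = 9a670d16f54a2bc3
  after D2: wrote 5B at 0x10 = 670d16f54a
  after D3: wrote 8B at 0x02 = f54a469a670d16f5
query mem[0x1f]=0xa4, mem[0x1d]=0xc3, mem[0x08]=0x16, mem[0x1b]=0x4a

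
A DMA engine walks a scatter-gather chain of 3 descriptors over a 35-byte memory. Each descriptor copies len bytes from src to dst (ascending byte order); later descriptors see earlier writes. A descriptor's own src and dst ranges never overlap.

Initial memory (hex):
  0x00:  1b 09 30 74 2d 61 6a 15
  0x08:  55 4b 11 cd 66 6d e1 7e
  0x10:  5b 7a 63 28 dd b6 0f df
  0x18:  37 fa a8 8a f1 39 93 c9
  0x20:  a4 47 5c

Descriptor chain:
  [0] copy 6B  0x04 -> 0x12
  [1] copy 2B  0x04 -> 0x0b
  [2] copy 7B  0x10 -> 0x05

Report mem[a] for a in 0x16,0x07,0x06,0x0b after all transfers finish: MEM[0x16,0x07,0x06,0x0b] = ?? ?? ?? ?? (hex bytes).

MEM[0x16,0x07,0x06,0x0b] = 55 2d 7a 55

  after D0: wrote 6B at 0x12 = 2d616a15554b
  after D1: wrote 2B at 0x0b = 2d61
  after D2: wrote 7B at 0x05 = 5b7a2d616a1555
query mem[0x16]=0x55, mem[0x07]=0x2d, mem[0x06]=0x7a, mem[0x0b]=0x55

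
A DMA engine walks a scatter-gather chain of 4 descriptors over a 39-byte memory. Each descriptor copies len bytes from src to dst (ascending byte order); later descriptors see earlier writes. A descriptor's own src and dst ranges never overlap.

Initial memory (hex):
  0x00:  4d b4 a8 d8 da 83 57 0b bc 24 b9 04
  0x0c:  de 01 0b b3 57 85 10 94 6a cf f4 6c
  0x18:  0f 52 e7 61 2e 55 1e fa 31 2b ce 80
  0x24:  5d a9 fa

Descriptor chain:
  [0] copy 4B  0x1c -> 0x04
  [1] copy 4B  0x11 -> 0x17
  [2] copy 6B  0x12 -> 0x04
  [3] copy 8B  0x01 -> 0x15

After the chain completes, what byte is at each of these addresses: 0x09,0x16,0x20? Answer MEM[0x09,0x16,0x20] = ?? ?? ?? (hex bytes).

MEM[0x09,0x16,0x20] = 85 a8 31

D0: mem[0x04..0x07] <- [2e 55 1e fa]
D1: mem[0x17..0x1a] <- [85 10 94 6a]
D2: mem[0x04..0x09] <- [10 94 6a cf f4 85]
D3: mem[0x15..0x1c] <- [b4 a8 d8 10 94 6a cf f4]
query mem[0x09]=0x85, mem[0x16]=0xa8, mem[0x20]=0x31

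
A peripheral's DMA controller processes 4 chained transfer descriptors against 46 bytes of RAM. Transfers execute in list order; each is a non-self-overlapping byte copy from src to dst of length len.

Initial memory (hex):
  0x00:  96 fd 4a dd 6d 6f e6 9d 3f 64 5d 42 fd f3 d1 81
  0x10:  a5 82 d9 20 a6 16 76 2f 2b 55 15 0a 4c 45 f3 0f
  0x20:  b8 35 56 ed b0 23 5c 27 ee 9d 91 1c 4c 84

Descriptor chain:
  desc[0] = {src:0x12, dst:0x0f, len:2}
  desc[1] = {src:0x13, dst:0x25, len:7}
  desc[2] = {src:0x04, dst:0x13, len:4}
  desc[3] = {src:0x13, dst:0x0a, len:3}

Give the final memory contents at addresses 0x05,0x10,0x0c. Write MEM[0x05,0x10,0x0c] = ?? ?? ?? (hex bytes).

MEM[0x05,0x10,0x0c] = 6f 20 e6

#0 dst[0x0f+2] := {0xd9,0x20}
#1 dst[0x25+7] := {0x20,0xa6,0x16,0x76,0x2f,0x2b,0x55}
#2 dst[0x13+4] := {0x6d,0x6f,0xe6,0x9d}
#3 dst[0x0a+3] := {0x6d,0x6f,0xe6}
query mem[0x05]=0x6f, mem[0x10]=0x20, mem[0x0c]=0xe6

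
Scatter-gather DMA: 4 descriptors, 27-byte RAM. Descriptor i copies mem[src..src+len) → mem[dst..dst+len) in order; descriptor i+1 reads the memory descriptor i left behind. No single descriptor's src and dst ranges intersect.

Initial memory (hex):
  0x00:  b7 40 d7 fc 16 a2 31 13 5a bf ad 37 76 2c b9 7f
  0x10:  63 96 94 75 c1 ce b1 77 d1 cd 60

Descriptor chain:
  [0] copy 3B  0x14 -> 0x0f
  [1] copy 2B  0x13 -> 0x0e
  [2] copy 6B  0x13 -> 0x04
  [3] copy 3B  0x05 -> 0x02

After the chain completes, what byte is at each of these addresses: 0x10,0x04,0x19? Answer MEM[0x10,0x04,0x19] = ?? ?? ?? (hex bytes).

MEM[0x10,0x04,0x19] = ce b1 cd

  after D0: wrote 3B at 0x0f = c1ceb1
  after D1: wrote 2B at 0x0e = 75c1
  after D2: wrote 6B at 0x04 = 75c1ceb177d1
  after D3: wrote 3B at 0x02 = c1ceb1
query mem[0x10]=0xce, mem[0x04]=0xb1, mem[0x19]=0xcd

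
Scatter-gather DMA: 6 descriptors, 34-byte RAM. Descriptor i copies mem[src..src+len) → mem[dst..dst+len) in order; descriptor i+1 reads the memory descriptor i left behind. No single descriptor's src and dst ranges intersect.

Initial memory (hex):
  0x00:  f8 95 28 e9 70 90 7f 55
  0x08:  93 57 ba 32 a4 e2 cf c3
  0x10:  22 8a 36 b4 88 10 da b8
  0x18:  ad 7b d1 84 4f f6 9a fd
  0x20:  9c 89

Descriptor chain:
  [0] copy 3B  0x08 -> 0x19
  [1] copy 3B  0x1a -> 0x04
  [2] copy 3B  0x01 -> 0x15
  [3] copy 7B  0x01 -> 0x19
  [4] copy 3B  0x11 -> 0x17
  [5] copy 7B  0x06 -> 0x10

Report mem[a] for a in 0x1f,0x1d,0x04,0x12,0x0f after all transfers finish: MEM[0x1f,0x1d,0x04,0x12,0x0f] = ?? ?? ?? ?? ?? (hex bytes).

MEM[0x1f,0x1d,0x04,0x12,0x0f] = 55 ba 57 93 c3

  after D0: wrote 3B at 0x19 = 9357ba
  after D1: wrote 3B at 0x04 = 57ba4f
  after D2: wrote 3B at 0x15 = 9528e9
  after D3: wrote 7B at 0x19 = 9528e957ba4f55
  after D4: wrote 3B at 0x17 = 8a36b4
  after D5: wrote 7B at 0x10 = 4f559357ba32a4
query mem[0x1f]=0x55, mem[0x1d]=0xba, mem[0x04]=0x57, mem[0x12]=0x93, mem[0x0f]=0xc3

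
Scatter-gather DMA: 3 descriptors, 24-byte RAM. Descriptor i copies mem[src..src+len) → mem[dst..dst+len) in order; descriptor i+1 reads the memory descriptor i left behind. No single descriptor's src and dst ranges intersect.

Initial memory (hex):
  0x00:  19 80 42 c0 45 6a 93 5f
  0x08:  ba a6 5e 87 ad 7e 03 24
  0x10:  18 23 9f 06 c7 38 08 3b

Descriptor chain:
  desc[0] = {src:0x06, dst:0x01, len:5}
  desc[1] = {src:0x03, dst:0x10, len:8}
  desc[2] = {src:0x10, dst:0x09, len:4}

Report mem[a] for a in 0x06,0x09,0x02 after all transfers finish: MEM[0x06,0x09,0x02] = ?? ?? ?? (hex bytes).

D0: mem[0x01..0x05] <- [93 5f ba a6 5e]
D1: mem[0x10..0x17] <- [ba a6 5e 93 5f ba a6 5e]
D2: mem[0x09..0x0c] <- [ba a6 5e 93]
query mem[0x06]=0x93, mem[0x09]=0xba, mem[0x02]=0x5f

MEM[0x06,0x09,0x02] = 93 ba 5f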